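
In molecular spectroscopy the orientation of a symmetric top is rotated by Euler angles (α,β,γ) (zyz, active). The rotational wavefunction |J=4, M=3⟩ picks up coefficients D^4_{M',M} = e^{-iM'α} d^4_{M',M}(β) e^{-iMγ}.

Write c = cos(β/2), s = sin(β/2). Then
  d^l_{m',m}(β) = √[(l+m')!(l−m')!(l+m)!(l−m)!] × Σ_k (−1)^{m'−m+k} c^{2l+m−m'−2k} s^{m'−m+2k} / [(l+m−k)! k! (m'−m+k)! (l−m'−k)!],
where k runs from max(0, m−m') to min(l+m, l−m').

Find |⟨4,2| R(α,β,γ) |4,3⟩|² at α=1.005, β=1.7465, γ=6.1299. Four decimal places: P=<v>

P=0.1791

D^4_{2,3}(1.005,1.7465,6.1299) = e^{-i·2·1.005}·d^4_{2,3}(1.7465)·e^{-i·3·6.1299}. Compute d first:
With c≡cos(β/2)=0.642339 and s≡sin(β/2)=0.766421, N=[720·2·5040·1]^{1/2}=2693.993318
The bounds max(0,m−m')=1 and min(l+m,l−m')=2 give 2 terms
  k=1: (−1)^0·2693.9933/(720)·0.6423^7·0.7664^1 = +0.129384
  k=2: (−1)^1·2693.9933/(240)·0.6423^5·0.7664^3 = -0.552597
d^4_{2,3}(1.7465) = +0.129384 -0.552597 = -0.423213
|D^4_{2,3}|² = |d^4_{2,3}(β)|² = (-0.423213)² = 0.179109 (the z-rotation phases have unit modulus)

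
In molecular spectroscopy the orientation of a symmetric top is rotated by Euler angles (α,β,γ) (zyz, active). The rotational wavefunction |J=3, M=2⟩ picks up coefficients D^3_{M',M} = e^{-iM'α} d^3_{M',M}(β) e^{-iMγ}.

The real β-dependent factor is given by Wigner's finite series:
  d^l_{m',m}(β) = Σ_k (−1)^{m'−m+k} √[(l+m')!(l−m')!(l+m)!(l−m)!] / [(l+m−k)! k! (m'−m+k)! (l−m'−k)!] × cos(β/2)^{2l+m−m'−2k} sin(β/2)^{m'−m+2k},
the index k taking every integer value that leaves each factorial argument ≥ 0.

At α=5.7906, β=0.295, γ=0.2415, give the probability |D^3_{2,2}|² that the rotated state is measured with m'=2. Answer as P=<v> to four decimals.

First d^3_{2,2}(β=0.295), then the phase factors e^{-i(2)α} and e^{-i(2)γ}:
c=cos(0.295/2)=0.989142, s=sin(0.295/2)=0.146966; N=√[120·1·120·1]=120.000000
The bounds max(0,m−m')=0 and min(l+m,l−m')=1 give 2 terms
  k=0: (−1)^0·120.0000/(120)·0.9891^6·0.1470^0 = +0.936593
  k=1: (−1)^1·120.0000/(24)·0.9891^4·0.1470^2 = -0.103380
d^3_{2,2}(0.295) = +0.936593 -0.103380 = +0.833213
|D^3_{2,2}|² = |d^3_{2,2}(β)|² = (+0.833213)² = 0.694244 (the z-rotation phases have unit modulus)

P=0.6942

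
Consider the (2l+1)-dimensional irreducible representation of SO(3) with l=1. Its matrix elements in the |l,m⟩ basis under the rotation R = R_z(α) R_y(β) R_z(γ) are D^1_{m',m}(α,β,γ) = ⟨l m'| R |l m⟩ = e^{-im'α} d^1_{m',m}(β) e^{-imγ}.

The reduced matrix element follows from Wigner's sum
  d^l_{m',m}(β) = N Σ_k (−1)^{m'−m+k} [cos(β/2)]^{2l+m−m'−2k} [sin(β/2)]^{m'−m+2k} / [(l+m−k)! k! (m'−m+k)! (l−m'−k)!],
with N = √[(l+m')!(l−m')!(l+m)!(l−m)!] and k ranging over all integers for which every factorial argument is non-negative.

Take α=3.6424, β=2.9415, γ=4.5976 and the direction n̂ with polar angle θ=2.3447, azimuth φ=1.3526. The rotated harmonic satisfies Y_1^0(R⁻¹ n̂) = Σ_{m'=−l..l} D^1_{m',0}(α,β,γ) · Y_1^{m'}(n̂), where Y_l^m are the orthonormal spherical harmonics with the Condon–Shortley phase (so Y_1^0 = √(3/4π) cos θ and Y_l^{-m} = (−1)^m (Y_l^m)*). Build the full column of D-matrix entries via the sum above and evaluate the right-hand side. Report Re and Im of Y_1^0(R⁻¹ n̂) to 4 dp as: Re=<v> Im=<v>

Re=0.2889 Im=0.0000

Need the full column D^1_{m',0} for m'=−1..1 at α=3.6424, β=2.9415, γ=4.5976.
cos(β/2)=0.099880, sin(β/2)=0.995000
d^1_{-1,0}: single k=1 term ⇒ +0.140545;  D = -0.123285-0.067480i
d^1_{0,0}: k∈[0..1] ⇒ +0.009976 -0.990024 = -0.980048;  D = -0.980048+0.000000i
d^1_{1,0}: single k=0 term ⇒ -0.140545;  D = +0.123285-0.067480i
Y_1^{m'}(θ=2.3447,φ=1.3526) and Σ D·Y over m':
  (-0.1233-0.0675i)·(+0.0535-0.2412i)  (-0.9800+0.0000i)·(-0.3415+0.0000i)  (+0.1233-0.0675i)·(-0.0535-0.2412i)
Y_1^0(R⁻¹ n̂) = +0.288941+0.000000i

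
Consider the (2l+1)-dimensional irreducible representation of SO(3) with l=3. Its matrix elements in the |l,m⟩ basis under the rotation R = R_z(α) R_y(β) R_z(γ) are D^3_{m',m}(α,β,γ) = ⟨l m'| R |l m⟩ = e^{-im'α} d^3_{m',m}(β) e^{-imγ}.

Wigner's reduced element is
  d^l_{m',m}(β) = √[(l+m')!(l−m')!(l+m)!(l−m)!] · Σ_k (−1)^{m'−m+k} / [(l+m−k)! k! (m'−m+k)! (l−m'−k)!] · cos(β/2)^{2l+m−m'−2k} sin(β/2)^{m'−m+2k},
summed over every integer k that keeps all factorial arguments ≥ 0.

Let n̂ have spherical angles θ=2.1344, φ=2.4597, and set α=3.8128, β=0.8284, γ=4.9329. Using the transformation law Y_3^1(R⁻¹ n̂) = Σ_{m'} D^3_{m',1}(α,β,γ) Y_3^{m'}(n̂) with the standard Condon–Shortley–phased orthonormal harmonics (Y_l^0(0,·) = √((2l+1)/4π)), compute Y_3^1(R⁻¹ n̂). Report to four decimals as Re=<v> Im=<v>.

Need the full column D^3_{m',1} for m'=−3..3 at α=3.8128, β=0.8284, γ=4.9329.
cos(β/2)=0.915439, sin(β/2)=0.402458
d^3_{-3,1}: single k=4 term ⇒ +0.085150;  D = +0.083055+0.018775i
d^3_{-2,1}: k∈[3..4] ⇒ +0.316285 -0.030565 = +0.285719;  D = -0.257413+0.123993i
d^3_{-1,1}: k∈[2..4] ⇒ +0.682509 -0.175885 +0.004249 = +0.510873;  D = +0.222533-0.459860i
d^3_{0,1}: k∈[1..3] ⇒ +0.896307 -0.519709 +0.033483 = +0.410081;  D = +0.089696+0.400151i
d^3_{1,1}: k∈[0..2] ⇒ +0.588539 -0.910012 +0.131914 = -0.189559;  D = +0.147506+0.119058i
d^3_{2,1}: k∈[0..1] ⇒ -0.818213 +0.316285 = -0.501928;  D = -0.501912-0.003950i
d^3_{3,1}: single k=0 term ⇒ +0.440558;  D = -0.347134+0.271273i
Y_3^{m'}(θ=2.1344,φ=2.4597) and Σ D·Y over m':
  (+0.0831+0.0188i)·(+0.1152-0.2241i)  (-0.2574+0.1240i)·(-0.0802-0.3818i)  (+0.2225-0.4599i)·(-0.0906-0.0735i)  (+0.0897+0.4002i)·(+0.3136+0.0000i)  (+0.1475+0.1191i)·(+0.0906-0.0735i)  (-0.5019-0.0040i)·(-0.0802+0.3818i)  (-0.3471+0.2713i)·(-0.1152-0.2241i)
Y_3^1(R⁻¹ n̂) = +0.220602+0.077824i

Re=0.2206 Im=0.0778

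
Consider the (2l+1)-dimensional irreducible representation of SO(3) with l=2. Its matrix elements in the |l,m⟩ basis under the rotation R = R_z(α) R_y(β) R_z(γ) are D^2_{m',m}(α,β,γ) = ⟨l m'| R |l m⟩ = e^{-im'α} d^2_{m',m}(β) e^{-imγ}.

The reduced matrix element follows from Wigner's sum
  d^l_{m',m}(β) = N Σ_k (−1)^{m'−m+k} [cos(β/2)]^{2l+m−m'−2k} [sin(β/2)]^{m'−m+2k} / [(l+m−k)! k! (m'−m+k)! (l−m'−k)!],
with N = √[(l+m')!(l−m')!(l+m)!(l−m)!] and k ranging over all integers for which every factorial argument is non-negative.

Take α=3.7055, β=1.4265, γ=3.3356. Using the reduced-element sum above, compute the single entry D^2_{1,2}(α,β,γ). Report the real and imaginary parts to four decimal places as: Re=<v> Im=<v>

Re=-0.3283 Im=0.4610

First d^2_{1,2}(β=1.4265), then the phase factors e^{-i(1)α} and e^{-i(2)γ}:
With c≡cos(β/2)=0.756239 and s≡sin(β/2)=0.654295, N=[6·1·24·1]^{1/2}=12.000000
The bounds max(0,m−m')=1 and min(l+m,l−m')=1 give 1 term
  k=1: (−1)^0·12.0000/(6)·0.7562^3·0.6543^1 = +0.565955
d^2_{1,2}(1.4265) = +0.565955
Attach z-rotation phases: D = e^{-i(1)(3.7055)}·(+0.565955)·e^{-i(2)(3.3356)} = -0.328321+0.460988i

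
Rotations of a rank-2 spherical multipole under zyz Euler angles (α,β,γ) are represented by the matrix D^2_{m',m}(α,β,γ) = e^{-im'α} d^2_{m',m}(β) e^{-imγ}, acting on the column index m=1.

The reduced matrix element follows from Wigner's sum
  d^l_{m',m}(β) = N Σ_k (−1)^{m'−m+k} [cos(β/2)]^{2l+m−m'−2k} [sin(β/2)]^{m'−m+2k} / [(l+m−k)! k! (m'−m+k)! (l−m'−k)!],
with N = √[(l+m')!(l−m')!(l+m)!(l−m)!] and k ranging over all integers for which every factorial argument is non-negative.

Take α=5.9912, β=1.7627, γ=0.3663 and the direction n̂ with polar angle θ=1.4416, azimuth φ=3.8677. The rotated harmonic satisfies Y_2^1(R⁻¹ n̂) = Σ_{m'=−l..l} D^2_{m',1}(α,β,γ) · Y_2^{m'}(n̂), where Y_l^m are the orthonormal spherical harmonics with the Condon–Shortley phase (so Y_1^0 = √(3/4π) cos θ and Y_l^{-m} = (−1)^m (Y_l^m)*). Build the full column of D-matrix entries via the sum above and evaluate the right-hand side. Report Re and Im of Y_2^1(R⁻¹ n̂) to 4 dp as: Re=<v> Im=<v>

Re=-0.1356 Im=-0.3221

Need the full column D^2_{m',1} for m'=−2..2 at α=5.9912, β=1.7627, γ=0.3663.
cos(β/2)=0.636110, sin(β/2)=0.771598
d^2_{-2,1}: single k=3 term ⇒ +0.584435;  D = +0.339827-0.475480i
d^2_{-1,1}: k∈[2..3] ⇒ +0.722717 -0.354458 = +0.368259;  D = +0.291308-0.225287i
d^2_{0,1}: k∈[1..2] ⇒ +0.486479 -0.715784 = -0.229305;  D = -0.214093+0.082129i
d^2_{1,1}: k∈[0..1] ⇒ +0.163730 -0.722717 = -0.558987;  D = -0.557444+0.041503i
d^2_{2,1}: single k=0 term ⇒ -0.397208;  D = -0.387835-0.085779i
Y_2^{m'}(θ=1.4416,φ=3.8677) and Σ D·Y over m':
  (+0.3398-0.4755i)·(+0.0449-0.3772i)  (+0.2913-0.2253i)·(-0.0738+0.0655i)  (-0.2141+0.0821i)·(-0.2997+0.0000i)  (-0.5574+0.0415i)·(+0.0738+0.0655i)  (-0.3878-0.0858i)·(+0.0449+0.3772i)
Y_2^1(R⁻¹ n̂) = -0.135590-0.322056i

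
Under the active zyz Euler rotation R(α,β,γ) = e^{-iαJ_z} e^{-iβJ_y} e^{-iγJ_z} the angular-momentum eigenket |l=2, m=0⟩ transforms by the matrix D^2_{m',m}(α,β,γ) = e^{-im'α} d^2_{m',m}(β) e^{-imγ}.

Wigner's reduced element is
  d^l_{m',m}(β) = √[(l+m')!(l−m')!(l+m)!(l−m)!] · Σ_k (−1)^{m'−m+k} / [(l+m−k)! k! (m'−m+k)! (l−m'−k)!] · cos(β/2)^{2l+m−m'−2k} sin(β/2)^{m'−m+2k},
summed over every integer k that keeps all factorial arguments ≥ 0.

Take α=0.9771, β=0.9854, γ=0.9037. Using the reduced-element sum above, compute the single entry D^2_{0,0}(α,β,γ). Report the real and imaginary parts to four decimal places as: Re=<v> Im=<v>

Re=-0.0421 Im=0.0000

Split into d^2_{0,0}(β=0.9854) × two z-phases.
With c≡cos(β/2)=0.881059 and s≡sin(β/2)=0.473006, N=[2·2·2·2]^{1/2}=4.000000
The bounds max(0,m−m')=0 and min(l+m,l−m')=2 give 3 terms
  k=0: (−1)^0·4.0000/(4)·0.8811^4·0.4730^0 = +0.602587
  k=1: (−1)^1·4.0000/(1)·0.8811^2·0.4730^2 = -0.694711
  k=2: (−1)^2·4.0000/(4)·0.8811^0·0.4730^4 = +0.050057
d^2_{0,0}(0.9854) = +0.602587 -0.694711 +0.050057 = -0.042066
Attach z-rotation phases: D = e^{-i(0)(0.9771)}·(-0.042066)·e^{-i(0)(0.9037)} = -0.042066+0.000000i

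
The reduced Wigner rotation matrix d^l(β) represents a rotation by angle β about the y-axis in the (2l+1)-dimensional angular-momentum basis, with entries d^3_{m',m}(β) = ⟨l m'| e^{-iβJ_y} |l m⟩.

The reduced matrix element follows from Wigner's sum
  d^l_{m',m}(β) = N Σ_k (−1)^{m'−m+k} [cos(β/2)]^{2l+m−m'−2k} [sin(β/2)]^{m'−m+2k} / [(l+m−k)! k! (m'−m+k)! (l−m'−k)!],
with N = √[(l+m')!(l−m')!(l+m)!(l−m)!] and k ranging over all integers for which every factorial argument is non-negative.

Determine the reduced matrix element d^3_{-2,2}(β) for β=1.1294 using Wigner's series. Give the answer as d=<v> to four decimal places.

d^3_{-2,2}(β=1.1294) via Wigner's sum:
With c≡cos(β/2)=0.844749 and s≡sin(β/2)=0.535162, N=[1·120·120·1]^{1/2}=120.000000
k∈{4,5} keeps every argument non-negative
  k=4: (−1)^0·120.0000/(24)·0.8447^2·0.5352^4 = +0.292663
  k=5: (−1)^1·120.0000/(120)·0.8447^0·0.5352^6 = -0.023492
d^3_{-2,2}(1.1294) = +0.292663 -0.023492 = +0.269171

d=0.2692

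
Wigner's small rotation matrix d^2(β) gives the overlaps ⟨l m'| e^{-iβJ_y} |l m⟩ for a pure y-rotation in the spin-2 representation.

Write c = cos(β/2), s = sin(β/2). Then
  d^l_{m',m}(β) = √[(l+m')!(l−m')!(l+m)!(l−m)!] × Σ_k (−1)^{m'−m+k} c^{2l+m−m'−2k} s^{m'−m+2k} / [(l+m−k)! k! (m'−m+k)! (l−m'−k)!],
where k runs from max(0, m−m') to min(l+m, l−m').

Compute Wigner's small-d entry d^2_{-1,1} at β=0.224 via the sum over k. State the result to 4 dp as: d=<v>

d=0.0369

d^2_{-1,1}(β=0.224) via Wigner's sum:
With c≡cos(β/2)=0.993735 and s≡sin(β/2)=0.111766, N=[1·6·6·1]^{1/2}=6.000000
Admissible k: 2..3 (factorial args all ≥0)
  k=2: (−1)^0·6.0000/(2)·0.9937^2·0.1118^2 = +0.037007
  k=3: (−1)^1·6.0000/(6)·0.9937^0·0.1118^4 = -0.000156
d^2_{-1,1}(0.224) = +0.037007 -0.000156 = +0.036851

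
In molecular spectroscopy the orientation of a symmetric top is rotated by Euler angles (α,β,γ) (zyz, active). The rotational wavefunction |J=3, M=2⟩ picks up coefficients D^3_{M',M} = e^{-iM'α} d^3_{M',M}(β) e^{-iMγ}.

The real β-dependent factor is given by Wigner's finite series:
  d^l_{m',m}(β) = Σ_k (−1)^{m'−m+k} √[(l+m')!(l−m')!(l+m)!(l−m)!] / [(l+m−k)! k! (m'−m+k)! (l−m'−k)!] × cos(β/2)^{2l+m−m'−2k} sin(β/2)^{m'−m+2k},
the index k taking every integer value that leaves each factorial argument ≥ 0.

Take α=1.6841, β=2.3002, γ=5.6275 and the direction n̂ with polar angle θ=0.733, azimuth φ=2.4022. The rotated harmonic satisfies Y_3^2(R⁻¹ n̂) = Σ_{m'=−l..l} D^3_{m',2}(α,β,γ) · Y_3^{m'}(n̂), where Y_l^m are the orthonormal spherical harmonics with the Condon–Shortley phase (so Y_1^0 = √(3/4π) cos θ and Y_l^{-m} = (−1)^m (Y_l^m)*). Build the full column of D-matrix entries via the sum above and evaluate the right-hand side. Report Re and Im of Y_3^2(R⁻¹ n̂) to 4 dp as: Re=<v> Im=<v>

Re=-0.1113 Im=-0.0461

Need the full column D^3_{m',2} for m'=−3..3 at α=1.6841, β=2.3002, γ=5.6275.
cos(β/2)=0.408396, sin(β/2)=0.912805
d^3_{-3,2}: single k=5 term ⇒ +0.633938;  D = +0.631886+0.050968i
d^3_{-2,2}: k∈[4..5] ⇒ +0.578955 -0.578452 = +0.000503;  D = -0.000017-0.000503i
d^3_{-1,2}: k∈[3..4] ⇒ +0.327649 -0.818410 = -0.490762;  D = +0.485532-0.071456i
d^3_{0,2}: k∈[2..3] ⇒ +0.126953 -0.634214 = -0.507261;  D = -0.130125-0.490286i
d^3_{1,2}: k∈[1..2] ⇒ +0.032793 -0.327649 = -0.294855;  D = -0.274610+0.107374i
d^3_{2,2}: k∈[0..1] ⇒ +0.004640 -0.115892 = -0.111252;  D = +0.051968+0.098368i
d^3_{3,2}: single k=0 term ⇒ -0.025402;  D = +0.020974-0.014329i
Y_3^{m'}(θ=0.733,φ=2.4022) and Σ D·Y over m':
  (+0.6319+0.0510i)·(+0.0754-0.0997i)  (-0.0000-0.0005i)·(+0.0312+0.3386i)  (+0.4855-0.0715i)·(-0.2814-0.2567i)  (-0.1301-0.4903i)·(-0.0661+0.0000i)  (-0.2746+0.1074i)·(+0.2814-0.2567i)  (+0.0520+0.0984i)·(+0.0312-0.3386i)  (+0.0210-0.0143i)·(-0.0754-0.0997i)
Y_3^2(R⁻¹ n̂) = -0.111312-0.046087i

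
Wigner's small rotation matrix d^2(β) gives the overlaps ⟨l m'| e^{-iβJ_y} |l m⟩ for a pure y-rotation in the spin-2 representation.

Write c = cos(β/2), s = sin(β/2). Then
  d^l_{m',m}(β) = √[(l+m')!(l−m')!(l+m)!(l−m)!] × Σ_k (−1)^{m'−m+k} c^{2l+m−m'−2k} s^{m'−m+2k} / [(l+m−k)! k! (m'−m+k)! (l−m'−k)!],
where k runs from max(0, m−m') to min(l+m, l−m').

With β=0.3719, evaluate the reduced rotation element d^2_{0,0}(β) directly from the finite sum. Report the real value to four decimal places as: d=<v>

d^2_{0,0}(β=0.3719) via Wigner's sum:
c=cos(0.3719/2)=0.982761, s=sin(0.3719/2)=0.184880; N=√[2·2·2·2]=4.000000
The bounds max(0,m−m')=0 and min(l+m,l−m')=2 give 3 terms
  k=0: (−1)^0·4.0000/(4)·0.9828^4·0.1849^0 = +0.932807
  k=1: (−1)^1·4.0000/(1)·0.9828^2·0.1849^2 = -0.132050
  k=2: (−1)^2·4.0000/(4)·0.9828^0·0.1849^4 = +0.001168
d^2_{0,0}(0.3719) = +0.932807 -0.132050 +0.001168 = +0.801926

d=0.8019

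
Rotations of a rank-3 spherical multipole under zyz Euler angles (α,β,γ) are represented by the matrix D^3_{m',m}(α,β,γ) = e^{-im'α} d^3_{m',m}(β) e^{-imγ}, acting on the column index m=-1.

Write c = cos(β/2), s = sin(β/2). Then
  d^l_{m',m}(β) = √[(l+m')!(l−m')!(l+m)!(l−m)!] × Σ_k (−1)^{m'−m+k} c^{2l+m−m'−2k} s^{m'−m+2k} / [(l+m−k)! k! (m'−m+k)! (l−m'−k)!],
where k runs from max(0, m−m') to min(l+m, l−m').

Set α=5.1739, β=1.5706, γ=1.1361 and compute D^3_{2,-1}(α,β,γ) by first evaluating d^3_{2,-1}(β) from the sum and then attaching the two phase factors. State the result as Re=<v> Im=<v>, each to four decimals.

First d^3_{2,-1}(β=1.5706), then the phase factors e^{-i(2)α} and e^{-i(-1)γ}:
c=cos(1.5706/2)=0.707176, s=sin(1.5706/2)=0.707037; N=√[120·1·2·24]=75.894664
Admissible k: 0..1 (factorial args all ≥0)
  k=0: (−1)^3·75.8947/(12)·0.7072^3·0.7070^3 = -0.790569
  k=1: (−1)^4·75.8947/(24)·0.7072^1·0.7070^5 = +0.395130
d^3_{2,-1}(1.5706) = -0.790569 +0.395130 = -0.395440
Attach z-rotation phases: D = e^{-i(2)(5.1739)}·(-0.395440)·e^{-i(-1)(1.1361)} = +0.386497+0.083623i

Re=0.3865 Im=0.0836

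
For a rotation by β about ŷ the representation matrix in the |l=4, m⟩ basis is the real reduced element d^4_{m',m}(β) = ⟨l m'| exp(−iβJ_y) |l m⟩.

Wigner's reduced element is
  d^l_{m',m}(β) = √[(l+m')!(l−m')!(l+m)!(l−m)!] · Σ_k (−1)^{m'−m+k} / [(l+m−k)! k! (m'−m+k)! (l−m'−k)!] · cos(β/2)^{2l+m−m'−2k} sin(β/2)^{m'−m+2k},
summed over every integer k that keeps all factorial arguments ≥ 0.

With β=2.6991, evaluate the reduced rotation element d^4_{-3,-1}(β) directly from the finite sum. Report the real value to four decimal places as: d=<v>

d=-0.0270

d^4_{-3,-1}(β=2.6991) via Wigner's sum:
Half-angle: c=0.219446, s=0.975625. N=√(1·5040·6·120)=1904.940944
k∈{2,3} keeps every argument non-negative
  k=2: (−1)^0·1904.9409/(240)·0.2194^6·0.9756^2 = +0.000844
  k=3: (−1)^1·1904.9409/(144)·0.2194^4·0.9756^4 = -0.027794
d^4_{-3,-1}(2.6991) = +0.000844 -0.027794 = -0.026951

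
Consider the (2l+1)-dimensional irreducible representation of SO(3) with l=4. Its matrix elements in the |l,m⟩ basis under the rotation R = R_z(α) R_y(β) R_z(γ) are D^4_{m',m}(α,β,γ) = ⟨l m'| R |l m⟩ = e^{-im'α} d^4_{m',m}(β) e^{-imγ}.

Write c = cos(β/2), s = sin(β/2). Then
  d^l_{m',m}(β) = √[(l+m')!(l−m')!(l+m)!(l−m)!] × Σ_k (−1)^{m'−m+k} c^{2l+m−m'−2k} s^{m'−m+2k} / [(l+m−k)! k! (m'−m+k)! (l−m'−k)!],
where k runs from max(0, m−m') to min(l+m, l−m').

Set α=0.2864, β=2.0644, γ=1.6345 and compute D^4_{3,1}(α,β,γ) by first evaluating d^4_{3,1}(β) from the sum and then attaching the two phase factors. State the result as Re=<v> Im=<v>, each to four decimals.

First d^4_{3,1}(β=2.0644), then the phase factors e^{-i(3)α} and e^{-i(1)γ}:
With c≡cos(β/2)=0.512932 and s≡sin(β/2)=0.858430, N=[5040·1·120·6]^{1/2}=1904.940944
k∈{0,1} keeps every argument non-negative
  k=0: (−1)^2·1904.9409/(240)·0.5129^6·0.8584^2 = +0.106521
  k=1: (−1)^3·1904.9409/(144)·0.5129^4·0.8584^4 = -0.497250
d^4_{3,1}(2.0644) = +0.106521 -0.497250 = -0.390729
Phases: e^{-i·(3)·0.2864}=+0.653044-0.757320i, e^{-i·(1)·1.6345}=-0.063661-0.997972i ⇒ D=+0.311551+0.235808i

Re=0.3116 Im=0.2358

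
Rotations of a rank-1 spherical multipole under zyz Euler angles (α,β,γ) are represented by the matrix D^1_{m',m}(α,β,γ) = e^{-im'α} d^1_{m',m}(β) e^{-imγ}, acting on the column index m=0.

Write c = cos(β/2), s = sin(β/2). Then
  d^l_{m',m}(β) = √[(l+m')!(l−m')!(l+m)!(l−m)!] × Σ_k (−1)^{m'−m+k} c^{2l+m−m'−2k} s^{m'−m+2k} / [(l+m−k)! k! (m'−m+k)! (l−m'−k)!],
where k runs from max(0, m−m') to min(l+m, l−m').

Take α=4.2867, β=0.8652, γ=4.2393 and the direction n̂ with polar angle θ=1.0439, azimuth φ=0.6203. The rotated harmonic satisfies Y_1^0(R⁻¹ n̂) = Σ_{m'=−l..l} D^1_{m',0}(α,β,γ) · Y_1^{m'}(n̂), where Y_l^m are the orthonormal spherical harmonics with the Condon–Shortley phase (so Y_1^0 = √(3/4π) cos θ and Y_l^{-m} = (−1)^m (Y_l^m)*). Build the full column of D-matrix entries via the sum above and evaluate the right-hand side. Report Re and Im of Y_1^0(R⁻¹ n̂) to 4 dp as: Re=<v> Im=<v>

Re=-0.1189 Im=0.0000

Need the full column D^1_{m',0} for m'=−1..1 at α=4.2867, β=0.8652, γ=4.2393.
cos(β/2)=0.907879, sin(β/2)=0.419233
d^1_{-1,0}: single k=1 term ⇒ +0.538267;  D = -0.222277-0.490229i
d^1_{0,0}: k∈[0..1] ⇒ +0.824244 -0.175756 = +0.648488;  D = +0.648488+0.000000i
d^1_{1,0}: single k=0 term ⇒ -0.538267;  D = +0.222277-0.490229i
Y_1^{m'}(θ=1.0439,φ=0.6203) and Σ D·Y over m':
  (-0.2223-0.4902i)·(+0.2430-0.1736i)  (+0.6485+0.0000i)·(+0.2457+0.0000i)  (+0.2223-0.4902i)·(-0.2430-0.1736i)
Y_1^0(R⁻¹ n̂) = -0.118895+0.000000i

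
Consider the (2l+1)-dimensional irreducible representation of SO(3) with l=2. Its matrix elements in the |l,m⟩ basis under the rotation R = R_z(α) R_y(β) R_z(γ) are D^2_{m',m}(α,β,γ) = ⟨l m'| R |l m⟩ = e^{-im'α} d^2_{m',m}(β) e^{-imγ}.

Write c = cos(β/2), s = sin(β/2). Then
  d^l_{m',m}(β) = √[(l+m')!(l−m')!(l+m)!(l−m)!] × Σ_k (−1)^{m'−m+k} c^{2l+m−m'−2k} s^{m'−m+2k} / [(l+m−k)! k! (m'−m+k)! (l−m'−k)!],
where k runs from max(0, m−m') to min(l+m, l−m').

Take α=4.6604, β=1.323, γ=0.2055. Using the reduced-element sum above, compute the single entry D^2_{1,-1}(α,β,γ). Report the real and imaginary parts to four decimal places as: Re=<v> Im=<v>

Re=-0.1432 Im=0.5439

D^2_{1,-1}(4.6604,1.323,0.2055) = e^{-i·1·4.6604}·d^2_{1,-1}(1.323)·e^{-i·-1·0.2055}. Compute d first:
c=cos(1.323/2)=0.789072, s=sin(1.323/2)=0.614301; N=√[6·1·1·6]=6.000000
Admissible k: 0..1 (factorial args all ≥0)
  k=0: (−1)^2·6.0000/(2)·0.7891^2·0.6143^2 = +0.704883
  k=1: (−1)^3·6.0000/(6)·0.7891^0·0.6143^4 = -0.142405
d^2_{1,-1}(1.323) = +0.704883 -0.142405 = +0.562478
D = (-0.051966+0.998649i)·(+0.562478)·(+0.978959+0.204057i) = -0.143237+0.543934i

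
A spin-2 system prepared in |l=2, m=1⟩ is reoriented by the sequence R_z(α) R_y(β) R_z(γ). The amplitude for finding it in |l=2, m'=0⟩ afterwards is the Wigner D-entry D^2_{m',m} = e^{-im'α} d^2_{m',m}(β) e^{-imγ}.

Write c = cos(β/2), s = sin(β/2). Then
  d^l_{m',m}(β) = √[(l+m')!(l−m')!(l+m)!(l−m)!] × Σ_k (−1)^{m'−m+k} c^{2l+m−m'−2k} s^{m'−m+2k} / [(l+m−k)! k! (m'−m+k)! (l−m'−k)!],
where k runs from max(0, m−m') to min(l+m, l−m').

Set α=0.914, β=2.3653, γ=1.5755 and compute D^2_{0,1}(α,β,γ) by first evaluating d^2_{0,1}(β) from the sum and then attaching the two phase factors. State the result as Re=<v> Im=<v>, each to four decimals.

D^2_{0,1}(0.914,2.3653,1.5755) = e^{-i·0·0.914}·d^2_{0,1}(2.3653)·e^{-i·1·1.5755}. Compute d first:
With c≡cos(β/2)=0.378473 and s≡sin(β/2)=0.925612, N=[2·2·6·1]^{1/2}=4.898979
k∈{1,2} keeps every argument non-negative
  k=1: (−1)^0·4.8990/(2)·0.3785^3·0.9256^1 = +0.122917
  k=2: (−1)^1·4.8990/(2)·0.3785^1·0.9256^3 = -0.735187
d^2_{0,1}(2.3653) = +0.122917 -0.735187 = -0.612271
D = (+1.000000+0.000000i)·(-0.612271)·(-0.004704-0.999989i) = +0.002880+0.612264i

Re=0.0029 Im=0.6123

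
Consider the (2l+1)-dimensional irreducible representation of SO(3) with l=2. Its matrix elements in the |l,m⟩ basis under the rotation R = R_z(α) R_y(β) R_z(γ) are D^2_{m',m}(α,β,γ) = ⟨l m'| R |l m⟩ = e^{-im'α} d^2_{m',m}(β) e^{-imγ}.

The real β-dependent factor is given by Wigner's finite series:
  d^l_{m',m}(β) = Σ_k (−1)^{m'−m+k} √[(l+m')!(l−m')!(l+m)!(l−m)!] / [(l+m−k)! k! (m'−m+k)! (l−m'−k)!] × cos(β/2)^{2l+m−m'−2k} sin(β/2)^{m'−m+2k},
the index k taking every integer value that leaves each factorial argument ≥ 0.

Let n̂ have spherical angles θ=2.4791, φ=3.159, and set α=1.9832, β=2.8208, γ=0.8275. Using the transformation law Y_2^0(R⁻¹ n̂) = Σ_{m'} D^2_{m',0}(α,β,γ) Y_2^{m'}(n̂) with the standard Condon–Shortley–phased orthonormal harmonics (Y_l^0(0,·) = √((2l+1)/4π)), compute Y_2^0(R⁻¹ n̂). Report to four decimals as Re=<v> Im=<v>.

Need the full column D^2_{m',0} for m'=−2..2 at α=1.9832, β=2.8208, γ=0.8275.
cos(β/2)=0.159709, sin(β/2)=0.987164
d^2_{-2,0}: single k=2 term ⇒ +0.060886;  D = -0.041323-0.044716i
d^2_{-1,0}: k∈[1..2] ⇒ +0.009850 -0.376335 = -0.366484;  D = +0.146892-0.335758i
d^2_{0,0}: k∈[0..2] ⇒ +0.000651 -0.099426 +0.949636 = +0.850861;  D = +0.850861+0.000000i
d^2_{1,0}: k∈[0..1] ⇒ -0.009850 +0.376335 = +0.366484;  D = -0.146892-0.335758i
d^2_{2,0}: single k=0 term ⇒ +0.060886;  D = -0.041323+0.044716i
Y_2^{m'}(θ=2.4791,φ=3.159) and Σ D·Y over m':
  (-0.0413-0.0447i)·(+0.1460-0.0051i)  (+0.1469-0.3358i)·(+0.3746-0.0065i)  (+0.8509+0.0000i)·(+0.2728+0.0000i)  (-0.1469-0.3358i)·(-0.3746-0.0065i)  (-0.0413+0.0447i)·(+0.1460+0.0051i)
Y_2^0(R⁻¹ n̂) = +0.325279+0.000000i

Re=0.3253 Im=0.0000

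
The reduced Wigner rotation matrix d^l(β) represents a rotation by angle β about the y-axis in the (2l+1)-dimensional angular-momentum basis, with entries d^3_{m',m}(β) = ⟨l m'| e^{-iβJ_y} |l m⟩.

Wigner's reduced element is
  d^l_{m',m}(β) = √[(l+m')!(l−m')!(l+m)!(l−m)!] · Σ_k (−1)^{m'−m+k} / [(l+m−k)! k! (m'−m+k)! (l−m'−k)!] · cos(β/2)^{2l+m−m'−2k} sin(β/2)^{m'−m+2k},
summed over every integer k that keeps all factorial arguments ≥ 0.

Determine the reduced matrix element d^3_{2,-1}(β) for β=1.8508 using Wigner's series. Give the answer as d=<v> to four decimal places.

d^3_{2,-1}(β=1.8508) via Wigner's sum:
With c≡cos(β/2)=0.601515 and s≡sin(β/2)=0.798861, N=[120·1·2·24]^{1/2}=75.894664
The bounds max(0,m−m')=0 and min(l+m,l−m')=1 give 2 terms
  k=0: (−1)^3·75.8947/(12)·0.6015^3·0.7989^3 = -0.701752
  k=1: (−1)^4·75.8947/(24)·0.6015^1·0.7989^5 = +0.618876
d^3_{2,-1}(1.8508) = -0.701752 +0.618876 = -0.082876

d=-0.0829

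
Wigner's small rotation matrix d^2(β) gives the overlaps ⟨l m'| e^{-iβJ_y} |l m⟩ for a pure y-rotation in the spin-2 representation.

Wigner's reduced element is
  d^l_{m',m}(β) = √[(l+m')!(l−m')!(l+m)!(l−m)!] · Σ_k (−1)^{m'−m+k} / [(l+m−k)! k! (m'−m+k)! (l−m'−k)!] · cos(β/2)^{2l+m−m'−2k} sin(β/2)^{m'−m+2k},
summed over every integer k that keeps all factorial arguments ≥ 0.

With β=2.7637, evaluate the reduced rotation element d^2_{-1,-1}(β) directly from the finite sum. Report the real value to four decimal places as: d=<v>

d=-0.1009

d^2_{-1,-1}(β=2.7637) via Wigner's sum:
c=cos(2.7637/2)=0.187824, s=sin(2.7637/2)=0.982203; N=√[1·6·1·6]=6.000000
k: max(0,(-1)−(-1))=0 … min(2+(-1),2−(-1))=1
  k=0: (−1)^0·6.0000/(6)·0.1878^4·0.9822^0 = +0.001245
  k=1: (−1)^1·6.0000/(2)·0.1878^2·0.9822^2 = -0.102100
d^2_{-1,-1}(2.7637) = +0.001245 -0.102100 = -0.100856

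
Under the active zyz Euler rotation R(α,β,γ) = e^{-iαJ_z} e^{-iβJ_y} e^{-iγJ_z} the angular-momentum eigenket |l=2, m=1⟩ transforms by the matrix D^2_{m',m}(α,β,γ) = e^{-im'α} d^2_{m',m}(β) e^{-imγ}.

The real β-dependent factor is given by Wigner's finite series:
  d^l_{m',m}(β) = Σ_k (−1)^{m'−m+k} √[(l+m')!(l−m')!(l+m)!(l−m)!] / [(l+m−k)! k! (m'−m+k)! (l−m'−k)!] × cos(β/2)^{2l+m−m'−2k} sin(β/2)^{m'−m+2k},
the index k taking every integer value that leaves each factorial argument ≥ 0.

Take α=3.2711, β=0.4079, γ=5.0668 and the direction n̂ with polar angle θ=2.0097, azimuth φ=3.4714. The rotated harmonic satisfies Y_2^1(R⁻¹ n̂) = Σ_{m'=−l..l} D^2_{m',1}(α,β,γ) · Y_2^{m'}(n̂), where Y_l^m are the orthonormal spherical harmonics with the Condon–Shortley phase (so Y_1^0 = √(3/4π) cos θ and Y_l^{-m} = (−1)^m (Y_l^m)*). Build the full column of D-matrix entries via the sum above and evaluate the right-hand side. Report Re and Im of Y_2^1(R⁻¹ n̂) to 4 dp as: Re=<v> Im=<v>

Need the full column D^2_{m',1} for m'=−2..2 at α=3.2711, β=0.4079, γ=5.0668.
cos(β/2)=0.979274, sin(β/2)=0.202539
d^2_{-2,1}: single k=3 term ⇒ +0.016273;  D = +0.001550+0.016199i
d^2_{-1,1}: k∈[2..3] ⇒ +0.118018 -0.001683 = +0.116335;  D = -0.025944-0.113405i
d^2_{0,1}: k∈[1..2] ⇒ +0.465905 -0.019930 = +0.445975;  D = +0.154770+0.418258i
d^2_{1,1}: k∈[0..1] ⇒ +0.919639 -0.118018 = +0.801621;  D = -0.372955-0.709578i
d^2_{2,1}: single k=0 term ⇒ -0.380410;  D = -0.218991-0.311054i
Y_2^{m'}(θ=2.0097,φ=3.4714) and Σ D·Y over m':
  (+0.0016+0.0162i)·(+0.2501-0.1940i)  (-0.0259-0.1134i)·(+0.2812-0.0962i)  (+0.1548+0.4183i)·(-0.1445+0.0000i)  (-0.3730-0.7096i)·(-0.2812-0.0962i)  (-0.2190-0.3111i)·(+0.2501+0.1940i)
Y_2^1(R⁻¹ n̂) = +0.005079+0.029032i

Re=0.0051 Im=0.0290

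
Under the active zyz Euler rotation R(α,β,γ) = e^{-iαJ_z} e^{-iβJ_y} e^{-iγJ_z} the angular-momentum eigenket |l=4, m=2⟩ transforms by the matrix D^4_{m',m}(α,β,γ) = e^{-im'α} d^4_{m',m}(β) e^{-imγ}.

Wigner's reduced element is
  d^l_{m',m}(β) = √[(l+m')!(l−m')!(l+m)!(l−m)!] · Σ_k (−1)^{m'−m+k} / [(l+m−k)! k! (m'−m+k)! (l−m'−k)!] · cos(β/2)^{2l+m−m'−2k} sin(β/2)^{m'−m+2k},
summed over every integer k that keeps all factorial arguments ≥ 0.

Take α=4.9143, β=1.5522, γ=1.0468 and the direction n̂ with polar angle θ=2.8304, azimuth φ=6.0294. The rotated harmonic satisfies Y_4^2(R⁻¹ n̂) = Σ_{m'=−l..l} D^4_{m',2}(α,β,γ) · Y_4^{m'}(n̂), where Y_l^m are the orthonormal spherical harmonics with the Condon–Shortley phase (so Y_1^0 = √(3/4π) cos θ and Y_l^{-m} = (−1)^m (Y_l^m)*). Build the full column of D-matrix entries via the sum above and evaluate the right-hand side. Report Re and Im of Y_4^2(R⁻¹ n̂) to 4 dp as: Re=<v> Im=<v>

Need the full column D^4_{m',2} for m'=−4..4 at α=4.9143, β=1.5522, γ=1.0468.
cos(β/2)=0.713651, sin(β/2)=0.700502
d^4_{-4,2}: single k=6 term ⇒ +0.318424;  D = +0.089478-0.305593i
d^4_{-3,2}: k∈[5..6] ⇒ +0.688158 -0.221011 = +0.467147;  D = +0.465542+0.038696i
d^4_{-2,2}: k∈[4..6] ⇒ +0.936852 -0.722117 +0.057979 = +0.272714;  D = +0.032371+0.270786i
d^4_{-1,2}: k∈[3..5] ⇒ +0.899853 -1.300496 +0.250603 = -0.150041;  D = +0.142382-0.047325i
d^4_{0,2}: k∈[2..4] ⇒ +0.614971 -1.580046 +0.570883 = -0.394192;  D = +0.196824+0.341537i
d^4_{1,2}: k∈[1..3] ⇒ +0.280186 -1.349779 +0.866998 = -0.202596;  D = -0.151681+0.134305i
d^4_{2,2}: k∈[0..2] ⇒ +0.067280 -0.777883 +0.936852 = +0.226249;  D = +0.180908+0.135870i
d^4_{3,2}: k∈[0..1] ⇒ -0.247101 +0.714236 = +0.467135;  D = -0.199926+0.422191i
d^4_{4,2}: single k=0 term ⇒ +0.343014;  D = -0.333154-0.081652i
Y_4^{m'}(θ=2.8304,φ=6.0294) and Σ D·Y over m':
  (+0.0895-0.3056i)·(+0.0021+0.0033i)  (+0.4655+0.0387i)·(-0.0248-0.0236i)  (+0.0324+0.2708i)·(+0.1465+0.0815i)  (+0.1424-0.0473i)·(-0.4463-0.1158i)  (+0.1968+0.3415i)·(+0.4821+0.0000i)  (-0.1517+0.1343i)·(+0.4463-0.1158i)  (+0.1809+0.1359i)·(+0.1465-0.0815i)  (-0.1999+0.4222i)·(+0.0248-0.0236i)  (-0.3332-0.0817i)·(+0.0021-0.0033i)
Y_4^2(R⁻¹ n̂) = -0.011401+0.298093i

Re=-0.0114 Im=0.2981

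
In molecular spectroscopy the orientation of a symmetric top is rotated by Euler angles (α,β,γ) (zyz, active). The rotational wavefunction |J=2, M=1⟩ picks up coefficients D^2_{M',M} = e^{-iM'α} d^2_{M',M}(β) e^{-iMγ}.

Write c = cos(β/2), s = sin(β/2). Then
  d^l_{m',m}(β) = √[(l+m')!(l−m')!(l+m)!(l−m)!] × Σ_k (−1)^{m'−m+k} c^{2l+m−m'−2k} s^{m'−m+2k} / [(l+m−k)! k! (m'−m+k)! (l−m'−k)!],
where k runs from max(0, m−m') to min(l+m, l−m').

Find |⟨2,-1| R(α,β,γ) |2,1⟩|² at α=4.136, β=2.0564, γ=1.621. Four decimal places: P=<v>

P=0.0024

First d^2_{-1,1}(β=2.0564), then the phase factors e^{-i(-1)α} and e^{-i(1)γ}:
Half-angle: c=0.516361, s=0.856371. N=√(1·6·6·1)=6.000000
The bounds max(0,m−m')=2 and min(l+m,l−m')=3 give 2 terms
  k=2: (−1)^0·6.0000/(2)·0.5164^2·0.8564^2 = +0.586614
  k=3: (−1)^1·6.0000/(6)·0.5164^0·0.8564^4 = -0.537833
d^2_{-1,1}(2.0564) = +0.586614 -0.537833 = +0.048780
|D^2_{-1,1}|² = |d^2_{-1,1}(β)|² = (+0.048780)² = 0.002380 (the z-rotation phases have unit modulus)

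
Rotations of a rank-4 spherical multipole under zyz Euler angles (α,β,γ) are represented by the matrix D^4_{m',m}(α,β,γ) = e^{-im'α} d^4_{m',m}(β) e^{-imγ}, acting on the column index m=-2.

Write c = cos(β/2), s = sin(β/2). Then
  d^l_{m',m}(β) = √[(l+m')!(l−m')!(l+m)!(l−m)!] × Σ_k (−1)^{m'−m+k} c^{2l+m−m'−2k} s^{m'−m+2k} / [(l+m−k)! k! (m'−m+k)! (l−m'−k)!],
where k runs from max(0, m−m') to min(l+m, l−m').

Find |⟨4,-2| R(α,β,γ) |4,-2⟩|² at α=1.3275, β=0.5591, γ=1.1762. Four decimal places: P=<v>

P=0.0068

D^4_{-2,-2}(1.3275,0.5591,1.1762) = e^{-i·-2·1.3275}·d^4_{-2,-2}(0.5591)·e^{-i·-2·1.1762}. Compute d first:
With c≡cos(β/2)=0.961180 and s≡sin(β/2)=0.275923, N=[2·720·2·720]^{1/2}=1440.000000
Admissible k: 0..2 (factorial args all ≥0)
  k=0: (−1)^0·1440.0000/(1440)·0.9612^8·0.2759^0 = +0.728512
  k=1: (−1)^1·1440.0000/(120)·0.9612^6·0.2759^2 = -0.720419
  k=2: (−1)^2·1440.0000/(96)·0.9612^4·0.2759^4 = +0.074210
d^4_{-2,-2}(0.5591) = +0.728512 -0.720419 +0.074210 = +0.082303
|D^4_{-2,-2}|² = |d^4_{-2,-2}(β)|² = (+0.082303)² = 0.006774 (the z-rotation phases have unit modulus)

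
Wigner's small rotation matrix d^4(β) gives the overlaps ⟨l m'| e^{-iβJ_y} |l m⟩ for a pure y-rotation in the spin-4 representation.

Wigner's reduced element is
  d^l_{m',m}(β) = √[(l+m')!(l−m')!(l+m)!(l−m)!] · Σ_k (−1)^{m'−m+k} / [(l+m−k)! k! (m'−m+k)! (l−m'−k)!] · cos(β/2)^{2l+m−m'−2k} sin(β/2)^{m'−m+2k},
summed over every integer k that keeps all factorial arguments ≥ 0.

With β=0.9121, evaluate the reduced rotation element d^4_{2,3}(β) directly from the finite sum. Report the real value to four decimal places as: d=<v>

d=0.2155

d^4_{2,3}(β=0.9121) via Wigner's sum:
c=cos(0.9121/2)=0.897799, s=sin(0.9121/2)=0.440405; N=√[720·2·5040·1]=2693.993318
k: max(0,(3)−(2))=1 … min(4+(3),4−(2))=2
  k=1: (−1)^0·2693.9933/(720)·0.8978^7·0.4404^1 = +0.774766
  k=2: (−1)^1·2693.9933/(240)·0.8978^5·0.4404^3 = -0.559292
d^4_{2,3}(0.9121) = +0.774766 -0.559292 = +0.215474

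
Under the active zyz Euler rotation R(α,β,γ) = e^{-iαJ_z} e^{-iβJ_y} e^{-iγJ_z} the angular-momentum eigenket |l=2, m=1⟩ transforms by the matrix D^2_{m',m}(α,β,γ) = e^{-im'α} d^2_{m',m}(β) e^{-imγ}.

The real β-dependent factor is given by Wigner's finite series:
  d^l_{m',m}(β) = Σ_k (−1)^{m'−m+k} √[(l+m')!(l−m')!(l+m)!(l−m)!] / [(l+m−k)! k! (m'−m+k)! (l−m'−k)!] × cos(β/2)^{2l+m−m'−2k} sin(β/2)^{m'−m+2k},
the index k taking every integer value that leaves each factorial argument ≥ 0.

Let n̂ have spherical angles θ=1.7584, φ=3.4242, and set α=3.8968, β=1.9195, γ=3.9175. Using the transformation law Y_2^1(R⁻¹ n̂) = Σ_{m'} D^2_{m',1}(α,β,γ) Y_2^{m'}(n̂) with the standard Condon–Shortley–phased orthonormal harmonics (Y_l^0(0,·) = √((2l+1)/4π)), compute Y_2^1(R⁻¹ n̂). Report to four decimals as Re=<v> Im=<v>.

Need the full column D^2_{m',1} for m'=−2..2 at α=3.8968, β=1.9195, γ=3.9175.
cos(β/2)=0.573725, sin(β/2)=0.819048
d^2_{-2,1}: single k=3 term ⇒ +0.630466;  D = -0.467908-0.422552i
d^2_{-1,1}: k∈[2..3] ⇒ +0.662441 -0.450026 = +0.212415;  D = +0.212370-0.004397i
d^2_{0,1}: k∈[1..2] ⇒ +0.378875 -0.772160 = -0.393286;  D = +0.280722-0.275443i
d^2_{1,1}: k∈[0..1] ⇒ +0.108346 -0.662441 = -0.554095;  D = -0.021982+0.553659i
d^2_{2,1}: single k=0 term ⇒ -0.309350;  D = -0.202938-0.233481i
Y_2^{m'}(θ=1.7584,φ=3.4242) and Σ D·Y over m':
  (-0.4679-0.4226i)·(+0.3149-0.1997i)  (+0.2124-0.0044i)·(+0.1359-0.0395i)  (+0.2807-0.2754i)·(-0.2825+0.0000i)  (-0.0220+0.5537i)·(-0.1359-0.0395i)  (-0.2029-0.2335i)·(+0.3149+0.1997i)
Y_2^1(R⁻¹ n̂) = -0.274731-0.159212i

Re=-0.2747 Im=-0.1592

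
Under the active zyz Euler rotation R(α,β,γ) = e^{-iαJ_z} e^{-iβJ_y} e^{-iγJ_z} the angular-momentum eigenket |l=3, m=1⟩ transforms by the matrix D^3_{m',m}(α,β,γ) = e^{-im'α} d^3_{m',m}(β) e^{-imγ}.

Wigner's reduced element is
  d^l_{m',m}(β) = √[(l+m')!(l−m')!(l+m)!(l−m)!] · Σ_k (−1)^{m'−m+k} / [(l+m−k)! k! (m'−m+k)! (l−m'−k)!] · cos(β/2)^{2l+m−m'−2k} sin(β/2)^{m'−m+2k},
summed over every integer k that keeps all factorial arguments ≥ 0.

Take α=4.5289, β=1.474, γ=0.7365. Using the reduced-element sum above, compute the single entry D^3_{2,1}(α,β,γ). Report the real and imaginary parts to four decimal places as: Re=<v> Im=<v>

D^3_{2,1}(4.5289,1.474,0.7365) = e^{-i·2·4.5289}·d^3_{2,1}(1.474)·e^{-i·1·0.7365}. Compute d first:
With c≡cos(β/2)=0.740488 and s≡sin(β/2)=0.672069, N=[120·1·24·2]^{1/2}=75.894664
Admissible k: 0..1 (factorial args all ≥0)
  k=0: (−1)^1·75.8947/(24)·0.7405^5·0.6721^1 = -0.473156
  k=1: (−1)^2·75.8947/(12)·0.7405^3·0.6721^3 = +0.779519
d^3_{2,1}(1.474) = -0.473156 +0.779519 = +0.306363
Attach z-rotation phases: D = e^{-i(2)(4.5289)}·(+0.306363)·e^{-i(1)(0.7365)} = -0.285683+0.110649i

Re=-0.2857 Im=0.1106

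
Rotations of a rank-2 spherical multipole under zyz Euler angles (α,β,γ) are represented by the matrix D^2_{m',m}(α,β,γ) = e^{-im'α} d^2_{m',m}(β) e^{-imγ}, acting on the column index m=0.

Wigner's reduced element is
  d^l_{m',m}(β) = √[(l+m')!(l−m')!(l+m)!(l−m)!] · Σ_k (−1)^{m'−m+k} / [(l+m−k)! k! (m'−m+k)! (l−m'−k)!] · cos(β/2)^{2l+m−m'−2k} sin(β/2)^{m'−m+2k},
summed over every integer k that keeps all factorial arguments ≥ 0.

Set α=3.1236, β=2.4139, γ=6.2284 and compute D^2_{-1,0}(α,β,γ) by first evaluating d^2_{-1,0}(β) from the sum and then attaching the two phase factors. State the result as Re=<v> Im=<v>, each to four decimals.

First d^2_{-1,0}(β=2.4139), then the phase factors e^{-i(-1)α} and e^{-i(0)γ}:
With c≡cos(β/2)=0.355871 and s≡sin(β/2)=0.934535, N=[1·6·2·2]^{1/2}=4.898979
k∈{1,2} keeps every argument non-negative
  k=1: (−1)^0·4.8990/(2)·0.3559^3·0.9345^1 = +0.103169
  k=2: (−1)^1·4.8990/(2)·0.3559^1·0.9345^3 = -0.711468
d^2_{-1,0}(2.4139) = +0.103169 -0.711468 = -0.608299
Phases: e^{-i·(-1)·3.1236}=-0.999838+0.017992i, e^{-i·(0)·6.2284}=+1.000000+0.000000i ⇒ D=+0.608200-0.010944i

Re=0.6082 Im=-0.0109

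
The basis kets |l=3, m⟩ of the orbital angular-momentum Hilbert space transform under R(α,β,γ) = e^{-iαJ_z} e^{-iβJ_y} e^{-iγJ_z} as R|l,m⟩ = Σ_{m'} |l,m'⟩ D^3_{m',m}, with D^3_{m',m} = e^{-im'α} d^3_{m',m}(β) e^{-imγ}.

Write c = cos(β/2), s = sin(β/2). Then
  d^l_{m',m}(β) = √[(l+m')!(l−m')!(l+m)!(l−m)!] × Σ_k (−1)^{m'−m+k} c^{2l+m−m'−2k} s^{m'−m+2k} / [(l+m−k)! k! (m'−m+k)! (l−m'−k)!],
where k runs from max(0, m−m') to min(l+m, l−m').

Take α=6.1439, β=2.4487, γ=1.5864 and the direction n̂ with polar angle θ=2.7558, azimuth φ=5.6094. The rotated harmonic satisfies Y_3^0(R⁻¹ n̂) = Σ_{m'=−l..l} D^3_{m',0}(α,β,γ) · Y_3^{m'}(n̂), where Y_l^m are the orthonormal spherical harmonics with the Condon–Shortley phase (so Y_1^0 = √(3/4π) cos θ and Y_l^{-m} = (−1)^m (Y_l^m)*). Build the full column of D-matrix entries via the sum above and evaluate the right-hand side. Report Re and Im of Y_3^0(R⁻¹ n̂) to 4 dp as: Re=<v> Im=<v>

Re=0.4218 Im=0.0000

Need the full column D^3_{m',0} for m'=−3..3 at α=6.1439, β=2.4487, γ=1.5864.
cos(β/2)=0.339557, sin(β/2)=0.940585
d^3_{-3,0}: single k=3 term ⇒ +0.145697;  D = +0.133161-0.059124i
d^3_{-2,0}: k∈[2..3] ⇒ +0.064418 -0.494288 = -0.429869;  D = -0.413298+0.118206i
d^3_{-1,0}: k∈[1..3] ⇒ +0.014708 -0.338568 +0.865954 = +0.542094;  D = +0.536844-0.075262i
d^3_{0,0}: k∈[0..3] ⇒ +0.001533 -0.105850 +0.812198 -0.692451 = +0.015429;  D = +0.015429+0.000000i
d^3_{1,0}: k∈[0..2] ⇒ -0.014708 +0.338568 -0.865954 = -0.542094;  D = -0.536844-0.075262i
d^3_{2,0}: k∈[0..1] ⇒ +0.064418 -0.494288 = -0.429869;  D = -0.413298-0.118206i
d^3_{3,0}: single k=0 term ⇒ -0.145697;  D = -0.133161-0.059124i
Y_3^{m'}(θ=2.7558,φ=5.6094) and Σ D·Y over m':
  (+0.1332-0.0591i)·(-0.0097+0.0200i)  (-0.4133+0.1182i)·(-0.0297-0.1307i)  (+0.5368-0.0753i)·(+0.3129+0.2498i)  (+0.0154+0.0000i)·(-0.4467+0.0000i)  (-0.5368-0.0753i)·(-0.3129+0.2498i)  (-0.4133-0.1182i)·(-0.0297+0.1307i)  (-0.1332-0.0591i)·(+0.0097+0.0200i)
Y_3^0(R⁻¹ n̂) = +0.421849+0.000000i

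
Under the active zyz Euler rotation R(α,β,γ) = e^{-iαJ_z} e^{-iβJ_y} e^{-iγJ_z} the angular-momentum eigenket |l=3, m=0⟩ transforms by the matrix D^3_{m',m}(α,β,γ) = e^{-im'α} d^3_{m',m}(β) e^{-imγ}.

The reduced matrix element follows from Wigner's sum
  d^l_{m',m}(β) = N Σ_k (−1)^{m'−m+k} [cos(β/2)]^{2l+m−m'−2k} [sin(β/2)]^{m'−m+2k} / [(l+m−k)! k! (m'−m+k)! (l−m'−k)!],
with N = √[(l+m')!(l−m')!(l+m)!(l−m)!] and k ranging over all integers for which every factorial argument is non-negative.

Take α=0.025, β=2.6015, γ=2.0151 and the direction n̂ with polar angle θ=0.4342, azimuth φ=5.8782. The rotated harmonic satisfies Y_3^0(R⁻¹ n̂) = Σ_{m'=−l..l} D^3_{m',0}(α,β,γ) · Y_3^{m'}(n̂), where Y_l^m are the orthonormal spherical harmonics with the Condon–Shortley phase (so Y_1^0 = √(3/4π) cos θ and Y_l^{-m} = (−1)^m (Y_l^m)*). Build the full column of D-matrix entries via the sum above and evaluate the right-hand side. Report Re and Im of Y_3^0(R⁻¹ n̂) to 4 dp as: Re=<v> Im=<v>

Need the full column D^3_{m',0} for m'=−3..3 at α=0.025, β=2.6015, γ=2.0151.
cos(β/2)=0.266776, sin(β/2)=0.963759
d^3_{-3,0}: single k=3 term ⇒ +0.076008;  D = +0.075795+0.005695i
d^3_{-2,0}: k∈[2..3] ⇒ +0.025768 -0.336300 = -0.310532;  D = -0.310144-0.015520i
d^3_{-1,0}: k∈[1..3] ⇒ +0.004511 -0.176627 +0.768385 = +0.596269;  D = +0.596083+0.014905i
d^3_{0,0}: k∈[0..3] ⇒ +0.000360 -0.042342 +0.552598 -0.801326 = -0.290709;  D = -0.290709+0.000000i
d^3_{1,0}: k∈[0..2] ⇒ -0.004511 +0.176627 -0.768385 = -0.596269;  D = -0.596083+0.014905i
d^3_{2,0}: k∈[0..1] ⇒ +0.025768 -0.336300 = -0.310532;  D = -0.310144+0.015520i
d^3_{3,0}: single k=0 term ⇒ -0.076008;  D = -0.075795+0.005695i
Y_3^{m'}(θ=0.4342,φ=5.8782) and Σ D·Y over m':
  (+0.0758+0.0057i)·(+0.0108+0.0291i)  (-0.3101-0.0155i)·(+0.1131+0.1188i)  (+0.5961+0.0149i)·(+0.3893+0.1669i)  (-0.2907+0.0000i)·(+0.3775+0.0000i)  (-0.5961+0.0149i)·(-0.3893+0.1669i)  (-0.3101+0.0155i)·(+0.1131-0.1188i)  (-0.0758+0.0057i)·(-0.0108+0.0291i)
Y_3^0(R⁻¹ n̂) = +0.284161-0.000000i

Re=0.2842 Im=0.0000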